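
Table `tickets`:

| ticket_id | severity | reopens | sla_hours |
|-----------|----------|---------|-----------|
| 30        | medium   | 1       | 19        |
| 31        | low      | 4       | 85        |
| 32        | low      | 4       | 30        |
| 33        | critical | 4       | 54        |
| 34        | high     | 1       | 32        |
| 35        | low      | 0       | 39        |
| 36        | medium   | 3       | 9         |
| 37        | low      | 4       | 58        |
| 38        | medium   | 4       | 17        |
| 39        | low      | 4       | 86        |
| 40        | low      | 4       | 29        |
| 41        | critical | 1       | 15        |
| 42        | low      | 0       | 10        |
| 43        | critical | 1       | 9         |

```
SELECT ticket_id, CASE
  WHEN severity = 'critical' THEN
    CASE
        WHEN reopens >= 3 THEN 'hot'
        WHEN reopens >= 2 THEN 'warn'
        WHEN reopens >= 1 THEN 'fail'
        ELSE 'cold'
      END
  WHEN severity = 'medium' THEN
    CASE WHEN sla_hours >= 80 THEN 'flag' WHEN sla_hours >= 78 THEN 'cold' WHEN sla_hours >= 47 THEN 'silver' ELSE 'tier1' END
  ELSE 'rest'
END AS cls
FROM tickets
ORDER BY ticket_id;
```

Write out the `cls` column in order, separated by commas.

ticket_id=30: severity='medium' → inner[ELSE] → tier1
ticket_id=31: severity='low' → outer ELSE → rest
ticket_id=32: severity='low' → outer ELSE → rest
ticket_id=33: severity='critical' → inner[reopens >= 3] → hot
ticket_id=34: severity='high' → outer ELSE → rest
ticket_id=35: severity='low' → outer ELSE → rest
ticket_id=36: severity='medium' → inner[ELSE] → tier1
ticket_id=37: severity='low' → outer ELSE → rest
ticket_id=38: severity='medium' → inner[ELSE] → tier1
ticket_id=39: severity='low' → outer ELSE → rest
ticket_id=40: severity='low' → outer ELSE → rest
ticket_id=41: severity='critical' → inner[reopens >= 1] → fail
ticket_id=42: severity='low' → outer ELSE → rest
ticket_id=43: severity='critical' → inner[reopens >= 1] → fail

tier1, rest, rest, hot, rest, rest, tier1, rest, tier1, rest, rest, fail, rest, fail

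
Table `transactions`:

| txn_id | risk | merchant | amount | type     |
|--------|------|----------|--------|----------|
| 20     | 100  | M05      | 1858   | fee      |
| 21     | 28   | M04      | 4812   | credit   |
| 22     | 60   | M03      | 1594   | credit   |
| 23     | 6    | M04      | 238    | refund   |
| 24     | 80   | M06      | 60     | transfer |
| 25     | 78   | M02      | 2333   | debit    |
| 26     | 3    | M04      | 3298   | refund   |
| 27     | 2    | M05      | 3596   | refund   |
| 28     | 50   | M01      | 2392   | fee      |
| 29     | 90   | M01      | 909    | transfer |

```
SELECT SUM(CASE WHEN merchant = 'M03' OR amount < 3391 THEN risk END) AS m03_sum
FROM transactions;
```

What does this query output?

txn_id=20: ✓ → 100
txn_id=21: ✗
txn_id=22: ✓ → 60
txn_id=23: ✓ → 6
txn_id=24: ✓ → 80
txn_id=25: ✓ → 78
txn_id=26: ✓ → 3
txn_id=27: ✗
txn_id=28: ✓ → 50
txn_id=29: ✓ → 90
m03_sum = 100 + 60 + 6 + 80 + 78 + 3 + 50 + 90 = 467

467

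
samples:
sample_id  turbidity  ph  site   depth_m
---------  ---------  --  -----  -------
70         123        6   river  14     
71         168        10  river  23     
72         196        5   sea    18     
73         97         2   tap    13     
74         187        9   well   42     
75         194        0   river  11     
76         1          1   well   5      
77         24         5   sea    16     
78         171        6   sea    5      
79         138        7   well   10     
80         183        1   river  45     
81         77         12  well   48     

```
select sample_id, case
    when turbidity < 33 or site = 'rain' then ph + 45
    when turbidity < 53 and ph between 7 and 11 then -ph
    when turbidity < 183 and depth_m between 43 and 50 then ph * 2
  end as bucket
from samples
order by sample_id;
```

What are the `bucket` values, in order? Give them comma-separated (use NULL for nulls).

sample_id=70: (no match → NULL) → NULL
sample_id=71: (no match → NULL) → NULL
sample_id=72: (no match → NULL) → NULL
sample_id=73: (no match → NULL) → NULL
sample_id=74: (no match → NULL) → NULL
sample_id=75: (no match → NULL) → NULL
sample_id=76: turbidity < 33 or site = 'rain' → 46
sample_id=77: turbidity < 33 or site = 'rain' → 50
sample_id=78: (no match → NULL) → NULL
sample_id=79: (no match → NULL) → NULL
sample_id=80: (no match → NULL) → NULL
sample_id=81: turbidity < 183 and depth_m between 43 and 50 → 24

NULL, NULL, NULL, NULL, NULL, NULL, 46, 50, NULL, NULL, NULL, 24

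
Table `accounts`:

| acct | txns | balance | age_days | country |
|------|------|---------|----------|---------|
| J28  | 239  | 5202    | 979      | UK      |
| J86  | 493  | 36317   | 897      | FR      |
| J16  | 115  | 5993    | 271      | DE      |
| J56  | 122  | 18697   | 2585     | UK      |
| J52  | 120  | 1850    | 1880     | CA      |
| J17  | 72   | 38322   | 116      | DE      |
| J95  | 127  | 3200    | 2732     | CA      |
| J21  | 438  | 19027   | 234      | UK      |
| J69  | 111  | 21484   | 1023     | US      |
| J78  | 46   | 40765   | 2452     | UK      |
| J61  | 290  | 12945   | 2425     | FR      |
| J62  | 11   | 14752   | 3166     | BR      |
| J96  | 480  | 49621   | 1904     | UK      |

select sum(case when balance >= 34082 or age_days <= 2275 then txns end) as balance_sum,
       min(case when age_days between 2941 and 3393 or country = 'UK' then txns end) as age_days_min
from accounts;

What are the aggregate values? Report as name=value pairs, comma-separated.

[balance_sum: balance >= 34082 or age_days <= 2275]
acct=J28: ✓ → 239
acct=J86: ✓ → 493
acct=J16: ✓ → 115
acct=J56: ✗
acct=J52: ✓ → 120
acct=J17: ✓ → 72
acct=J95: ✗
acct=J21: ✓ → 438
acct=J69: ✓ → 111
acct=J78: ✓ → 46
acct=J61: ✗
acct=J62: ✗
acct=J96: ✓ → 480
balance_sum = 239 + 493 + 115 + 120 + 72 + 438 + 111 + 46 + 480 = 2114
—
[age_days_min: age_days between 2941 and 3393 or country = 'UK']
acct=J28: ✓ → 239
acct=J86: ✗
acct=J16: ✗
acct=J56: ✓ → 122
acct=J52: ✗
acct=J17: ✗
acct=J95: ✗
acct=J21: ✓ → 438
acct=J69: ✗
acct=J78: ✓ → 46
acct=J61: ✗
acct=J62: ✓ → 11
acct=J96: ✓ → 480
age_days_min = MIN(239, 122, 438, 46, 11, 480) = 11

balance_sum=2114, age_days_min=11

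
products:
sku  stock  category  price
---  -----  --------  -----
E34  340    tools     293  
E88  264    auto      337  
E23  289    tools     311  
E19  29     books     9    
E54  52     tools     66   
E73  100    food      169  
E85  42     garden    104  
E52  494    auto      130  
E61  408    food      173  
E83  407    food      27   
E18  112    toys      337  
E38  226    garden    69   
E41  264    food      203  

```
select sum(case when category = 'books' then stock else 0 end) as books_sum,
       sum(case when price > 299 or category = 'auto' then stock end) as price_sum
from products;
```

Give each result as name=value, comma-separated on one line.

books_sum=29, price_sum=1159

[books_sum: category = 'books']
sku=E34: ✗
sku=E88: ✗
sku=E23: ✗
sku=E19: ✓ → 29
sku=E54: ✗
sku=E73: ✗
sku=E85: ✗
sku=E52: ✗
sku=E61: ✗
sku=E83: ✗
sku=E18: ✗
sku=E38: ✗
sku=E41: ✗
books_sum = 29
—
[price_sum: price > 299 or category = 'auto']
sku=E34: ✗
sku=E88: ✓ → 264
sku=E23: ✓ → 289
sku=E19: ✗
sku=E54: ✗
sku=E73: ✗
sku=E85: ✗
sku=E52: ✓ → 494
sku=E61: ✗
sku=E83: ✗
sku=E18: ✓ → 112
sku=E38: ✗
sku=E41: ✗
price_sum = 264 + 289 + 494 + 112 = 1159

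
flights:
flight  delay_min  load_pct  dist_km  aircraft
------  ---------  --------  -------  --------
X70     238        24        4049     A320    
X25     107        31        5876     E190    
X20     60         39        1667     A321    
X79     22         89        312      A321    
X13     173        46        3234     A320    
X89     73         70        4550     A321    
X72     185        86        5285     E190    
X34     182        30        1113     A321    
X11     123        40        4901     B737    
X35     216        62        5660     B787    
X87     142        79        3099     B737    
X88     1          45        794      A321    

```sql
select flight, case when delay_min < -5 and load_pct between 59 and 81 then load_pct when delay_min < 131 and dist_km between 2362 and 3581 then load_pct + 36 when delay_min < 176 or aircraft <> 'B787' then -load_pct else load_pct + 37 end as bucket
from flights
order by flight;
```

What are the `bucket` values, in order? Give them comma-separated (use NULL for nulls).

-40, -46, -39, -31, -30, 99, -24, -86, -89, -79, -45, -70

flight=X11: delay_min < 176 or aircraft <> 'B787' → -40
flight=X13: delay_min < 176 or aircraft <> 'B787' → -46
flight=X20: delay_min < 176 or aircraft <> 'B787' → -39
flight=X25: delay_min < 176 or aircraft <> 'B787' → -31
flight=X34: delay_min < 176 or aircraft <> 'B787' → -30
flight=X35: ELSE → 99
flight=X70: delay_min < 176 or aircraft <> 'B787' → -24
flight=X72: delay_min < 176 or aircraft <> 'B787' → -86
flight=X79: delay_min < 176 or aircraft <> 'B787' → -89
flight=X87: delay_min < 176 or aircraft <> 'B787' → -79
flight=X88: delay_min < 176 or aircraft <> 'B787' → -45
flight=X89: delay_min < 176 or aircraft <> 'B787' → -70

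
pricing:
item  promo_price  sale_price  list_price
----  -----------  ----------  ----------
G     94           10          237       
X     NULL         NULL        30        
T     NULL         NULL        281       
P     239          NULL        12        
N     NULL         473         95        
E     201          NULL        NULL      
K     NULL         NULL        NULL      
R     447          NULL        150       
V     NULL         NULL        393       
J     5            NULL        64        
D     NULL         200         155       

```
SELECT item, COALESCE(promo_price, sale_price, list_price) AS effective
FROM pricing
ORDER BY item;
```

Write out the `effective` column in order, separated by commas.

200, 201, 94, 5, NULL, 473, 239, 447, 281, 393, 30

item=D: promo_price=NULL, sale_price=200 → 200
item=E: promo_price=201 → 201
item=G: promo_price=94 → 94
item=J: promo_price=5 → 5
item=K: promo_price=NULL, sale_price=NULL, list_price=NULL (all NULL) → NULL
item=N: promo_price=NULL, sale_price=473 → 473
item=P: promo_price=239 → 239
item=R: promo_price=447 → 447
item=T: promo_price=NULL, sale_price=NULL, list_price=281 → 281
item=V: promo_price=NULL, sale_price=NULL, list_price=393 → 393
item=X: promo_price=NULL, sale_price=NULL, list_price=30 → 30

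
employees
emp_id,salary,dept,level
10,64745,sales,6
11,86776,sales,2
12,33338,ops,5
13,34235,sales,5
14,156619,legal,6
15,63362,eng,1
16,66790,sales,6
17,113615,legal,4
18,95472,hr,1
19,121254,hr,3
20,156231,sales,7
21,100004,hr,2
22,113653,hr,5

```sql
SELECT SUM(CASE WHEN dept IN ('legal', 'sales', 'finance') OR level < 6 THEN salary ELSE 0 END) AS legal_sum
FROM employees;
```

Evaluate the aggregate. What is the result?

emp_id=10: ✓ → 64745
emp_id=11: ✓ → 86776
emp_id=12: ✓ → 33338
emp_id=13: ✓ → 34235
emp_id=14: ✓ → 156619
emp_id=15: ✓ → 63362
emp_id=16: ✓ → 66790
emp_id=17: ✓ → 113615
emp_id=18: ✓ → 95472
emp_id=19: ✓ → 121254
emp_id=20: ✓ → 156231
emp_id=21: ✓ → 100004
emp_id=22: ✓ → 113653
legal_sum = 64745 + 86776 + 33338 + 34235 + 156619 + 63362 + 66790 + 113615 + 95472 + 121254 + 156231 + 100004 + 113653 = 1206094

1206094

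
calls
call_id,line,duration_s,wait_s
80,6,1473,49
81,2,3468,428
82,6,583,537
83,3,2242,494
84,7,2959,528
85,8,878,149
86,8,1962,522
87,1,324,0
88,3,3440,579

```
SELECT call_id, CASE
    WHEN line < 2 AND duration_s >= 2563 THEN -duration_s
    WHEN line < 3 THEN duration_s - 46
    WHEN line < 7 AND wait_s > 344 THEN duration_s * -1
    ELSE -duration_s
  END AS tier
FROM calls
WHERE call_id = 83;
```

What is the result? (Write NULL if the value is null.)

-2242

call_id = 83: line=3, duration_s=2242, wait_s=494.
line < 2 AND duration_s >= 2563 → false
line < 3 → false
line < 7 AND wait_s > 344 → true → -2242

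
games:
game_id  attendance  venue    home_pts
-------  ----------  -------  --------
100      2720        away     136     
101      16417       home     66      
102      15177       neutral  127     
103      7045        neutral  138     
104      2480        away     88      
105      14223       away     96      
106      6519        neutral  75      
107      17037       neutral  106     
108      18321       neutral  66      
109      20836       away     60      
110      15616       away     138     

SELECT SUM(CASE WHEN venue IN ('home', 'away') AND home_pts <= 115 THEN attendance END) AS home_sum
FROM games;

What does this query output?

53956

game_id=100: ✗
game_id=101: ✓ → 16417
game_id=102: ✗
game_id=103: ✗
game_id=104: ✓ → 2480
game_id=105: ✓ → 14223
game_id=106: ✗
game_id=107: ✗
game_id=108: ✗
game_id=109: ✓ → 20836
game_id=110: ✗
home_sum = 16417 + 2480 + 14223 + 20836 = 53956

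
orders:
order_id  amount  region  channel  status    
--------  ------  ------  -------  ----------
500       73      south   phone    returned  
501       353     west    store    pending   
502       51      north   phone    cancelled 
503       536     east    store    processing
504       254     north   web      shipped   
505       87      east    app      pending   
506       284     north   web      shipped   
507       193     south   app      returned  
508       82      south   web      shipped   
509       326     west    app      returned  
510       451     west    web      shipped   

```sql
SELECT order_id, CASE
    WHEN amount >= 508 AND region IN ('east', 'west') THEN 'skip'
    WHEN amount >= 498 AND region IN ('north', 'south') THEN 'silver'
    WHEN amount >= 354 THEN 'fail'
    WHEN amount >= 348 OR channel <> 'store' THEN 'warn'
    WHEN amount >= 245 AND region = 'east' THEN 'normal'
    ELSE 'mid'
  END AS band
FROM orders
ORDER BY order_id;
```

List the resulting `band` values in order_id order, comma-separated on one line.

warn, warn, warn, skip, warn, warn, warn, warn, warn, warn, fail

order_id=500: amount >= 348 OR channel <> 'store' → warn
order_id=501: amount >= 348 OR channel <> 'store' → warn
order_id=502: amount >= 348 OR channel <> 'store' → warn
order_id=503: amount >= 508 AND region IN ('east', 'west') → skip
order_id=504: amount >= 348 OR channel <> 'store' → warn
order_id=505: amount >= 348 OR channel <> 'store' → warn
order_id=506: amount >= 348 OR channel <> 'store' → warn
order_id=507: amount >= 348 OR channel <> 'store' → warn
order_id=508: amount >= 348 OR channel <> 'store' → warn
order_id=509: amount >= 348 OR channel <> 'store' → warn
order_id=510: amount >= 354 → fail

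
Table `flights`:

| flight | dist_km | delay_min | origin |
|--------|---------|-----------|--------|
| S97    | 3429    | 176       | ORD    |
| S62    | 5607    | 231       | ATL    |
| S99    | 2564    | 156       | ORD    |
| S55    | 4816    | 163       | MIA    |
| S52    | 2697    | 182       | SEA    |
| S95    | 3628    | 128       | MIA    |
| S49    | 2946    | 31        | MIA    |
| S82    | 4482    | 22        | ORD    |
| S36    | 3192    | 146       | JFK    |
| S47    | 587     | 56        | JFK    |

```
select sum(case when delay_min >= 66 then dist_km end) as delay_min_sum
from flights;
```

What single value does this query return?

25933

flight=S97: ✓ → 3429
flight=S62: ✓ → 5607
flight=S99: ✓ → 2564
flight=S55: ✓ → 4816
flight=S52: ✓ → 2697
flight=S95: ✓ → 3628
flight=S49: ✗
flight=S82: ✗
flight=S36: ✓ → 3192
flight=S47: ✗
delay_min_sum = 3429 + 5607 + 2564 + 4816 + 2697 + 3628 + 3192 = 25933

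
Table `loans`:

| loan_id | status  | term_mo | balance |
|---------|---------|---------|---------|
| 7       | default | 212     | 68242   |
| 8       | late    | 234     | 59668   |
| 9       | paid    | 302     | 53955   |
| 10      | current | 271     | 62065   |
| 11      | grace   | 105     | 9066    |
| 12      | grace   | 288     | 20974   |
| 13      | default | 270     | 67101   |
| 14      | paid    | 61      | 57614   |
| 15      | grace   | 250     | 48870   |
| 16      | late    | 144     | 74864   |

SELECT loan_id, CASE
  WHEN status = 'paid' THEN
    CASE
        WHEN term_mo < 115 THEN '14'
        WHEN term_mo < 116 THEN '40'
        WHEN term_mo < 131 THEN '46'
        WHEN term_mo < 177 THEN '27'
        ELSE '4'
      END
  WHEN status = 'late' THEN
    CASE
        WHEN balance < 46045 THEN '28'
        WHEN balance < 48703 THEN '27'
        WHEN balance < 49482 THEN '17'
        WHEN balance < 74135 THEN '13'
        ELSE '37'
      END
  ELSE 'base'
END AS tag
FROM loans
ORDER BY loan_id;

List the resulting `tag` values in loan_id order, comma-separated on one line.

loan_id=7: status='default' → outer ELSE → base
loan_id=8: status='late' → inner[balance < 74135] → 13
loan_id=9: status='paid' → inner[ELSE] → 4
loan_id=10: status='current' → outer ELSE → base
loan_id=11: status='grace' → outer ELSE → base
loan_id=12: status='grace' → outer ELSE → base
loan_id=13: status='default' → outer ELSE → base
loan_id=14: status='paid' → inner[term_mo < 115] → 14
loan_id=15: status='grace' → outer ELSE → base
loan_id=16: status='late' → inner[ELSE] → 37

base, 13, 4, base, base, base, base, 14, base, 37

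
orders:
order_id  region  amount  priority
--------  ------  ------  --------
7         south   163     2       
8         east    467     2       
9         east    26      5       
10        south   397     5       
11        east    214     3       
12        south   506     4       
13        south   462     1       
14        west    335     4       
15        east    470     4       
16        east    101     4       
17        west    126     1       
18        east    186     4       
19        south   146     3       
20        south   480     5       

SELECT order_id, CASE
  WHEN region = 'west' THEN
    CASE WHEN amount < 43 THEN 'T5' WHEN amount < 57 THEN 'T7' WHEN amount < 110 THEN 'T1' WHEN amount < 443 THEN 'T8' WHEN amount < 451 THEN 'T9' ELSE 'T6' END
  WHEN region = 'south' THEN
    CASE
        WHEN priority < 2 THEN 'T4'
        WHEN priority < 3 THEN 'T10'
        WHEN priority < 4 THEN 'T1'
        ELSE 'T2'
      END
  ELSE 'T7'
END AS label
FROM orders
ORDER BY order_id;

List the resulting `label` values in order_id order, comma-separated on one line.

T10, T7, T7, T2, T7, T2, T4, T8, T7, T7, T8, T7, T1, T2

order_id=7: region='south' → inner[priority < 3] → T10
order_id=8: region='east' → outer ELSE → T7
order_id=9: region='east' → outer ELSE → T7
order_id=10: region='south' → inner[ELSE] → T2
order_id=11: region='east' → outer ELSE → T7
order_id=12: region='south' → inner[ELSE] → T2
order_id=13: region='south' → inner[priority < 2] → T4
order_id=14: region='west' → inner[amount < 443] → T8
order_id=15: region='east' → outer ELSE → T7
order_id=16: region='east' → outer ELSE → T7
order_id=17: region='west' → inner[amount < 443] → T8
order_id=18: region='east' → outer ELSE → T7
order_id=19: region='south' → inner[priority < 4] → T1
order_id=20: region='south' → inner[ELSE] → T2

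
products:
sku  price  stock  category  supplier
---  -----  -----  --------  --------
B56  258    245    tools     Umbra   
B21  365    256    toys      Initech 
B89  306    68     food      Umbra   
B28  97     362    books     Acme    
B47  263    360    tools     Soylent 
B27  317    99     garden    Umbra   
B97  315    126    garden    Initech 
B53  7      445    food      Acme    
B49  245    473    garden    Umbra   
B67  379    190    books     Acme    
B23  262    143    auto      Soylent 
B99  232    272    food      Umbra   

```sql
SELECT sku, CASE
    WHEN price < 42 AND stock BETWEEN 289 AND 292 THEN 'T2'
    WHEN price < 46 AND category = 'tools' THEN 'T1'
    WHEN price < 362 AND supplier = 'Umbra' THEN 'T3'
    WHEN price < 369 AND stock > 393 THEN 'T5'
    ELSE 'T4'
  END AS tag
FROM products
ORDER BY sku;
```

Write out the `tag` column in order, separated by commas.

T4, T4, T3, T4, T4, T3, T5, T3, T4, T3, T4, T3

sku=B21: ELSE → T4
sku=B23: ELSE → T4
sku=B27: price < 362 AND supplier = 'Umbra' → T3
sku=B28: ELSE → T4
sku=B47: ELSE → T4
sku=B49: price < 362 AND supplier = 'Umbra' → T3
sku=B53: price < 369 AND stock > 393 → T5
sku=B56: price < 362 AND supplier = 'Umbra' → T3
sku=B67: ELSE → T4
sku=B89: price < 362 AND supplier = 'Umbra' → T3
sku=B97: ELSE → T4
sku=B99: price < 362 AND supplier = 'Umbra' → T3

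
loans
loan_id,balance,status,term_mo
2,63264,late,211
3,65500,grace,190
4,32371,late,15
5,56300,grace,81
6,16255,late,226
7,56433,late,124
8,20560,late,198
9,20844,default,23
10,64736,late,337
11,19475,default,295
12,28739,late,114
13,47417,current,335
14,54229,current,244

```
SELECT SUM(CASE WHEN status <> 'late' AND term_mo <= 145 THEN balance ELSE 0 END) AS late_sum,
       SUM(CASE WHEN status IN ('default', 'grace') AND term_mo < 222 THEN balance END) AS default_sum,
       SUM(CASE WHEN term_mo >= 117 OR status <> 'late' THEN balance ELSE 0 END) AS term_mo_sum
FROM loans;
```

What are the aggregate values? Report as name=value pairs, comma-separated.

late_sum=77144, default_sum=142644, term_mo_sum=485013

[late_sum: status <> 'late' AND term_mo <= 145]
loan_id=2: ✗
loan_id=3: ✗
loan_id=4: ✗
loan_id=5: ✓ → 56300
loan_id=6: ✗
loan_id=7: ✗
loan_id=8: ✗
loan_id=9: ✓ → 20844
loan_id=10: ✗
loan_id=11: ✗
loan_id=12: ✗
loan_id=13: ✗
loan_id=14: ✗
late_sum = 56300 + 20844 = 77144
—
[default_sum: status IN ('default', 'grace') AND term_mo < 222]
loan_id=2: ✗
loan_id=3: ✓ → 65500
loan_id=4: ✗
loan_id=5: ✓ → 56300
loan_id=6: ✗
loan_id=7: ✗
loan_id=8: ✗
loan_id=9: ✓ → 20844
loan_id=10: ✗
loan_id=11: ✗
loan_id=12: ✗
loan_id=13: ✗
loan_id=14: ✗
default_sum = 65500 + 56300 + 20844 = 142644
—
[term_mo_sum: term_mo >= 117 OR status <> 'late']
loan_id=2: ✓ → 63264
loan_id=3: ✓ → 65500
loan_id=4: ✗
loan_id=5: ✓ → 56300
loan_id=6: ✓ → 16255
loan_id=7: ✓ → 56433
loan_id=8: ✓ → 20560
loan_id=9: ✓ → 20844
loan_id=10: ✓ → 64736
loan_id=11: ✓ → 19475
loan_id=12: ✗
loan_id=13: ✓ → 47417
loan_id=14: ✓ → 54229
term_mo_sum = 63264 + 65500 + 56300 + 16255 + 56433 + 20560 + 20844 + 64736 + 19475 + 47417 + 54229 = 485013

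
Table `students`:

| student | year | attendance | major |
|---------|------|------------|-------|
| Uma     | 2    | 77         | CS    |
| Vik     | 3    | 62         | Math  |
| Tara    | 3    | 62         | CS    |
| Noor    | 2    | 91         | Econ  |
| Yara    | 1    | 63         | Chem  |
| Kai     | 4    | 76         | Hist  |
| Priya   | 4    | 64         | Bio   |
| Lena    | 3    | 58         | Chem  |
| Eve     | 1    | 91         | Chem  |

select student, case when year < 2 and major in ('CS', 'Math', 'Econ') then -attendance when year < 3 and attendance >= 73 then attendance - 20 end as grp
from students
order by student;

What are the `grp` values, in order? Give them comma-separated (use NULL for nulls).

student=Eve: year < 3 and attendance >= 73 → 71
student=Kai: (no match → NULL) → NULL
student=Lena: (no match → NULL) → NULL
student=Noor: year < 3 and attendance >= 73 → 71
student=Priya: (no match → NULL) → NULL
student=Tara: (no match → NULL) → NULL
student=Uma: year < 3 and attendance >= 73 → 57
student=Vik: (no match → NULL) → NULL
student=Yara: (no match → NULL) → NULL

71, NULL, NULL, 71, NULL, NULL, 57, NULL, NULL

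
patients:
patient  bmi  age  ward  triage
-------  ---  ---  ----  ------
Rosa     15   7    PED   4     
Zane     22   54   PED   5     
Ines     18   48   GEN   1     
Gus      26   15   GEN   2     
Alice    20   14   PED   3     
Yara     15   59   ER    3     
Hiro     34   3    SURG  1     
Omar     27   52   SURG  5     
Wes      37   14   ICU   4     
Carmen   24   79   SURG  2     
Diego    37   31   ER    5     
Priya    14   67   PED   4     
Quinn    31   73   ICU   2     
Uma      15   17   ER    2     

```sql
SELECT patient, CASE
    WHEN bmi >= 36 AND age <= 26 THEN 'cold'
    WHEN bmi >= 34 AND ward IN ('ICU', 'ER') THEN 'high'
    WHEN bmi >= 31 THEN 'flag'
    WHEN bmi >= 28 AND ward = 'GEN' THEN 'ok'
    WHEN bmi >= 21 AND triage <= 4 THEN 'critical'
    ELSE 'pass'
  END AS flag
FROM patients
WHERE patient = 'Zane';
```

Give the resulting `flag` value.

pass

patient = Zane: bmi=22, age=54, ward=PED, triage=5.
bmi >= 36 AND age <= 26 → false
bmi >= 34 AND ward IN ('ICU', 'ER') → false
bmi >= 31 → false
bmi >= 28 AND ward = 'GEN' → false
bmi >= 21 AND triage <= 4 → false
No prior WHEN matched → ELSE → pass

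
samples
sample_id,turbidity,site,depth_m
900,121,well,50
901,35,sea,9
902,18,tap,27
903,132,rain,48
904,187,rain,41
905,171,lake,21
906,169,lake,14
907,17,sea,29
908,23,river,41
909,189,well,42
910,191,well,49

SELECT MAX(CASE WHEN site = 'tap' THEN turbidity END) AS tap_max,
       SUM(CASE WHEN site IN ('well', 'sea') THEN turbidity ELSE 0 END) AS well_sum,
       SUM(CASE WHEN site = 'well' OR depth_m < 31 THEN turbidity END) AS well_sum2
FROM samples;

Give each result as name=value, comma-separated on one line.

tap_max=18, well_sum=553, well_sum2=911

[tap_max: site = 'tap']
sample_id=900: ✗
sample_id=901: ✗
sample_id=902: ✓ → 18
sample_id=903: ✗
sample_id=904: ✗
sample_id=905: ✗
sample_id=906: ✗
sample_id=907: ✗
sample_id=908: ✗
sample_id=909: ✗
sample_id=910: ✗
tap_max = MAX(18) = 18
—
[well_sum: site IN ('well', 'sea')]
sample_id=900: ✓ → 121
sample_id=901: ✓ → 35
sample_id=902: ✗
sample_id=903: ✗
sample_id=904: ✗
sample_id=905: ✗
sample_id=906: ✗
sample_id=907: ✓ → 17
sample_id=908: ✗
sample_id=909: ✓ → 189
sample_id=910: ✓ → 191
well_sum = 121 + 35 + 17 + 189 + 191 = 553
—
[well_sum2: site = 'well' OR depth_m < 31]
sample_id=900: ✓ → 121
sample_id=901: ✓ → 35
sample_id=902: ✓ → 18
sample_id=903: ✗
sample_id=904: ✗
sample_id=905: ✓ → 171
sample_id=906: ✓ → 169
sample_id=907: ✓ → 17
sample_id=908: ✗
sample_id=909: ✓ → 189
sample_id=910: ✓ → 191
well_sum2 = 121 + 35 + 18 + 171 + 169 + 17 + 189 + 191 = 911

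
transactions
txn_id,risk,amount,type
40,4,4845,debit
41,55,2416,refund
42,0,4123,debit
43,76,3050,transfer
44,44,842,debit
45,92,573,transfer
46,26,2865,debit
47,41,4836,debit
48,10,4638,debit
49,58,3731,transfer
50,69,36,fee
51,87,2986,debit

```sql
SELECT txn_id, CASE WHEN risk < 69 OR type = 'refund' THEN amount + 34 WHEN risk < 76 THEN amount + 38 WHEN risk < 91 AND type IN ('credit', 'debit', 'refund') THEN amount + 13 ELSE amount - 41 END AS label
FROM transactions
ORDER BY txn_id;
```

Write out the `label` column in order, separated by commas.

txn_id=40: risk < 69 OR type = 'refund' → 4879
txn_id=41: risk < 69 OR type = 'refund' → 2450
txn_id=42: risk < 69 OR type = 'refund' → 4157
txn_id=43: ELSE → 3009
txn_id=44: risk < 69 OR type = 'refund' → 876
txn_id=45: ELSE → 532
txn_id=46: risk < 69 OR type = 'refund' → 2899
txn_id=47: risk < 69 OR type = 'refund' → 4870
txn_id=48: risk < 69 OR type = 'refund' → 4672
txn_id=49: risk < 69 OR type = 'refund' → 3765
txn_id=50: risk < 76 → 74
txn_id=51: risk < 91 AND type IN ('credit', 'debit', 'refund') → 2999

4879, 2450, 4157, 3009, 876, 532, 2899, 4870, 4672, 3765, 74, 2999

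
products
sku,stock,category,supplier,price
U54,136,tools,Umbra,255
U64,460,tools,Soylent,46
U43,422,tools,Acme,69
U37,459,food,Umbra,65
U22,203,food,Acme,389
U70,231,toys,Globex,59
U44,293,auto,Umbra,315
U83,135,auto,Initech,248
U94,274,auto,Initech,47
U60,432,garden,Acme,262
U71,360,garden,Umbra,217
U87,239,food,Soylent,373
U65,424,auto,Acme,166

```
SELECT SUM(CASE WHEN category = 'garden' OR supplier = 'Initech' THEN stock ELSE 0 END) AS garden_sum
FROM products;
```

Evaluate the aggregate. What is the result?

sku=U54: ✗
sku=U64: ✗
sku=U43: ✗
sku=U37: ✗
sku=U22: ✗
sku=U70: ✗
sku=U44: ✗
sku=U83: ✓ → 135
sku=U94: ✓ → 274
sku=U60: ✓ → 432
sku=U71: ✓ → 360
sku=U87: ✗
sku=U65: ✗
garden_sum = 135 + 274 + 432 + 360 = 1201

1201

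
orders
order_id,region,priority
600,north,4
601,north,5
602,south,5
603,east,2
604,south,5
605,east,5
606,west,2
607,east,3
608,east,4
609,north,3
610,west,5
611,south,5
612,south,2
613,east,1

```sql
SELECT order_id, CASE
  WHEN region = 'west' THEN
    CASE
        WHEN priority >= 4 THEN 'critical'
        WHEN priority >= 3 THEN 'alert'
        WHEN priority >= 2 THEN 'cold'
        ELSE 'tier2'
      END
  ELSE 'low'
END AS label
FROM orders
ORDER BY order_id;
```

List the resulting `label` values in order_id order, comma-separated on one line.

low, low, low, low, low, low, cold, low, low, low, critical, low, low, low

order_id=600: region='north' → outer ELSE → low
order_id=601: region='north' → outer ELSE → low
order_id=602: region='south' → outer ELSE → low
order_id=603: region='east' → outer ELSE → low
order_id=604: region='south' → outer ELSE → low
order_id=605: region='east' → outer ELSE → low
order_id=606: region='west' → inner[priority >= 2] → cold
order_id=607: region='east' → outer ELSE → low
order_id=608: region='east' → outer ELSE → low
order_id=609: region='north' → outer ELSE → low
order_id=610: region='west' → inner[priority >= 4] → critical
order_id=611: region='south' → outer ELSE → low
order_id=612: region='south' → outer ELSE → low
order_id=613: region='east' → outer ELSE → low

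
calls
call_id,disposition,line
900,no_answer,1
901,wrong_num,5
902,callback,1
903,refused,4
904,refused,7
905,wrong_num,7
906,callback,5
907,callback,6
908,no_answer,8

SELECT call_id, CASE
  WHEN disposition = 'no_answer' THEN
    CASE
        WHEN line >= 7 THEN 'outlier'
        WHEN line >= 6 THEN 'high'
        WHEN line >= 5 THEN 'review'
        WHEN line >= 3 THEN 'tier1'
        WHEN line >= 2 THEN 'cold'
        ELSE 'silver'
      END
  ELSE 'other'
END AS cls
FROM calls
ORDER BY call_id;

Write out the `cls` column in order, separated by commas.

call_id=900: disposition='no_answer' → inner[ELSE] → silver
call_id=901: disposition='wrong_num' → outer ELSE → other
call_id=902: disposition='callback' → outer ELSE → other
call_id=903: disposition='refused' → outer ELSE → other
call_id=904: disposition='refused' → outer ELSE → other
call_id=905: disposition='wrong_num' → outer ELSE → other
call_id=906: disposition='callback' → outer ELSE → other
call_id=907: disposition='callback' → outer ELSE → other
call_id=908: disposition='no_answer' → inner[line >= 7] → outlier

silver, other, other, other, other, other, other, other, outlier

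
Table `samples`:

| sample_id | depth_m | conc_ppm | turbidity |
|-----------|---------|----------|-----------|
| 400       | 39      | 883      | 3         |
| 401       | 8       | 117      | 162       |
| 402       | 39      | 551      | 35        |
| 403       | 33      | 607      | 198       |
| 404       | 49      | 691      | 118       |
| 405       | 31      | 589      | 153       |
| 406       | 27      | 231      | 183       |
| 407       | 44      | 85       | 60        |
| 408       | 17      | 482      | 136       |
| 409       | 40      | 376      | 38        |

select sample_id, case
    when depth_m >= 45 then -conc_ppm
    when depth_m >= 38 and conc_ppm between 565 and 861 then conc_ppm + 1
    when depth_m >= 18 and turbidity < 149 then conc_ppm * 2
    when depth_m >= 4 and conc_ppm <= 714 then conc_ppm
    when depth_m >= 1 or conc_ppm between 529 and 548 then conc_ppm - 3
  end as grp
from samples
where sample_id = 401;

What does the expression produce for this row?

117

sample_id = 401: depth_m=8, conc_ppm=117, turbidity=162.
depth_m >= 45 → false
depth_m >= 38 and conc_ppm between 565 and 861 → false
depth_m >= 18 and turbidity < 149 → false
depth_m >= 4 and conc_ppm <= 714 → true → 117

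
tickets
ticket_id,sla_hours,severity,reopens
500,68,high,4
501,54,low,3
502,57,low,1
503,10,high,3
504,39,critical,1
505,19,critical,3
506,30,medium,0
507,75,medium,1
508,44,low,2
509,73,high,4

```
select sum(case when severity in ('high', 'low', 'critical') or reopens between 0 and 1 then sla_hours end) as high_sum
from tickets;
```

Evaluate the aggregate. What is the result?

ticket_id=500: ✓ → 68
ticket_id=501: ✓ → 54
ticket_id=502: ✓ → 57
ticket_id=503: ✓ → 10
ticket_id=504: ✓ → 39
ticket_id=505: ✓ → 19
ticket_id=506: ✓ → 30
ticket_id=507: ✓ → 75
ticket_id=508: ✓ → 44
ticket_id=509: ✓ → 73
high_sum = 68 + 54 + 57 + 10 + 39 + 19 + 30 + 75 + 44 + 73 = 469

469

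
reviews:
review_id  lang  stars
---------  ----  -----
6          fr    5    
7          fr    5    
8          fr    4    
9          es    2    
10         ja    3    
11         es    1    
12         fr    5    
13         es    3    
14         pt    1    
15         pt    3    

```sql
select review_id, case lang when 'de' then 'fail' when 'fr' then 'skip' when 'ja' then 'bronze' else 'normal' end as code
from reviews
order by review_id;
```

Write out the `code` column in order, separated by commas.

skip, skip, skip, normal, bronze, normal, skip, normal, normal, normal

review_id=6: lang='fr' → skip
review_id=7: lang='fr' → skip
review_id=8: lang='fr' → skip
review_id=9: ELSE → normal
review_id=10: lang='ja' → bronze
review_id=11: ELSE → normal
review_id=12: lang='fr' → skip
review_id=13: ELSE → normal
review_id=14: ELSE → normal
review_id=15: ELSE → normal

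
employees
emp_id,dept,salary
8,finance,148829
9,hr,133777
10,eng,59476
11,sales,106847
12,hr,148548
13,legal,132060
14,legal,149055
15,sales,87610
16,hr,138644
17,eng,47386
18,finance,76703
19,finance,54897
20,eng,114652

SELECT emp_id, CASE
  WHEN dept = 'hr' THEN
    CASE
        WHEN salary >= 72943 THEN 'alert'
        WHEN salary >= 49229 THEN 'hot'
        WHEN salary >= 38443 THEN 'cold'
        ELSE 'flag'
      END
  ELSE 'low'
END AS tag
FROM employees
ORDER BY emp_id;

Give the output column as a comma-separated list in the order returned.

low, alert, low, low, alert, low, low, low, alert, low, low, low, low

emp_id=8: dept='finance' → outer ELSE → low
emp_id=9: dept='hr' → inner[salary >= 72943] → alert
emp_id=10: dept='eng' → outer ELSE → low
emp_id=11: dept='sales' → outer ELSE → low
emp_id=12: dept='hr' → inner[salary >= 72943] → alert
emp_id=13: dept='legal' → outer ELSE → low
emp_id=14: dept='legal' → outer ELSE → low
emp_id=15: dept='sales' → outer ELSE → low
emp_id=16: dept='hr' → inner[salary >= 72943] → alert
emp_id=17: dept='eng' → outer ELSE → low
emp_id=18: dept='finance' → outer ELSE → low
emp_id=19: dept='finance' → outer ELSE → low
emp_id=20: dept='eng' → outer ELSE → low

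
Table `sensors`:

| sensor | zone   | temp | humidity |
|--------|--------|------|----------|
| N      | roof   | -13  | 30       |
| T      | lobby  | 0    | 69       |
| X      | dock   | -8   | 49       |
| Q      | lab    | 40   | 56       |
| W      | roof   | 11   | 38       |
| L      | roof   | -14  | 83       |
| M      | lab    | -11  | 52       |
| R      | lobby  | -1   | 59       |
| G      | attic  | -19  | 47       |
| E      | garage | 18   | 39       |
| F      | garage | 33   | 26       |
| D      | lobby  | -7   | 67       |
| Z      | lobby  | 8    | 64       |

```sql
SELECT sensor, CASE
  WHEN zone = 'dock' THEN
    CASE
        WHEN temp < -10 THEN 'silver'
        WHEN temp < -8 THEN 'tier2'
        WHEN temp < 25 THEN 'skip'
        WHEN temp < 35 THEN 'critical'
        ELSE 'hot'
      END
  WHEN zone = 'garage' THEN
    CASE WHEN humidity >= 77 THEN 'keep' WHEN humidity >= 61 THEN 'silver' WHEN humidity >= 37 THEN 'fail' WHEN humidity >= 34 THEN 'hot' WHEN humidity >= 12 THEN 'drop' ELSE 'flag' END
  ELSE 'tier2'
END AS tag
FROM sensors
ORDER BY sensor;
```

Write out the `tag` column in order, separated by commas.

sensor=D: zone='lobby' → outer ELSE → tier2
sensor=E: zone='garage' → inner[humidity >= 37] → fail
sensor=F: zone='garage' → inner[humidity >= 12] → drop
sensor=G: zone='attic' → outer ELSE → tier2
sensor=L: zone='roof' → outer ELSE → tier2
sensor=M: zone='lab' → outer ELSE → tier2
sensor=N: zone='roof' → outer ELSE → tier2
sensor=Q: zone='lab' → outer ELSE → tier2
sensor=R: zone='lobby' → outer ELSE → tier2
sensor=T: zone='lobby' → outer ELSE → tier2
sensor=W: zone='roof' → outer ELSE → tier2
sensor=X: zone='dock' → inner[temp < 25] → skip
sensor=Z: zone='lobby' → outer ELSE → tier2

tier2, fail, drop, tier2, tier2, tier2, tier2, tier2, tier2, tier2, tier2, skip, tier2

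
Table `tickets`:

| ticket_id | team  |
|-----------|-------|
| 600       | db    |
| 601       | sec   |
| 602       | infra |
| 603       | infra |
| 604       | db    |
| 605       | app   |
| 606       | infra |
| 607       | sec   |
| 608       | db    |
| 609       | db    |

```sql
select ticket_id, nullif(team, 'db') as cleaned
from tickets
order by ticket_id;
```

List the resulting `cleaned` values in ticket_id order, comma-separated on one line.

ticket_id=600: team=db vs db: equal → NULL
ticket_id=601: team=sec vs db: differ → sec
ticket_id=602: team=infra vs db: differ → infra
ticket_id=603: team=infra vs db: differ → infra
ticket_id=604: team=db vs db: equal → NULL
ticket_id=605: team=app vs db: differ → app
ticket_id=606: team=infra vs db: differ → infra
ticket_id=607: team=sec vs db: differ → sec
ticket_id=608: team=db vs db: equal → NULL
ticket_id=609: team=db vs db: equal → NULL

NULL, sec, infra, infra, NULL, app, infra, sec, NULL, NULL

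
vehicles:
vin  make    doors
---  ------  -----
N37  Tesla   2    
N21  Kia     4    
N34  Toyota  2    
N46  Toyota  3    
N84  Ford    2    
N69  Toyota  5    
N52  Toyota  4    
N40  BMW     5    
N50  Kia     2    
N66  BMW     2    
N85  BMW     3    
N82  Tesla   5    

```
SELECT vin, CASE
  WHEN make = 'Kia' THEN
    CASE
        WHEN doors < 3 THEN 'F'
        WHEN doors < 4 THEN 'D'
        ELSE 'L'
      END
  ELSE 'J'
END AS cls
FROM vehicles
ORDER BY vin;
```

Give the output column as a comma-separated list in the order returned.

vin=N21: make='Kia' → inner[ELSE] → L
vin=N34: make='Toyota' → outer ELSE → J
vin=N37: make='Tesla' → outer ELSE → J
vin=N40: make='BMW' → outer ELSE → J
vin=N46: make='Toyota' → outer ELSE → J
vin=N50: make='Kia' → inner[doors < 3] → F
vin=N52: make='Toyota' → outer ELSE → J
vin=N66: make='BMW' → outer ELSE → J
vin=N69: make='Toyota' → outer ELSE → J
vin=N82: make='Tesla' → outer ELSE → J
vin=N84: make='Ford' → outer ELSE → J
vin=N85: make='BMW' → outer ELSE → J

L, J, J, J, J, F, J, J, J, J, J, J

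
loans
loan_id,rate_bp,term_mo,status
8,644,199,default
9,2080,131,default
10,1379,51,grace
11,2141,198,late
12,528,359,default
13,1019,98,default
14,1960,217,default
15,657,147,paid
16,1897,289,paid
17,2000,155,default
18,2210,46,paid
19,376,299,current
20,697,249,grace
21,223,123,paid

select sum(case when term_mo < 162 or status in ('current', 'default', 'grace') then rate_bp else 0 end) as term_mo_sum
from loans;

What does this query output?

13773

loan_id=8: ✓ → 644
loan_id=9: ✓ → 2080
loan_id=10: ✓ → 1379
loan_id=11: ✗
loan_id=12: ✓ → 528
loan_id=13: ✓ → 1019
loan_id=14: ✓ → 1960
loan_id=15: ✓ → 657
loan_id=16: ✗
loan_id=17: ✓ → 2000
loan_id=18: ✓ → 2210
loan_id=19: ✓ → 376
loan_id=20: ✓ → 697
loan_id=21: ✓ → 223
term_mo_sum = 644 + 2080 + 1379 + 528 + 1019 + 1960 + 657 + 2000 + 2210 + 376 + 697 + 223 = 13773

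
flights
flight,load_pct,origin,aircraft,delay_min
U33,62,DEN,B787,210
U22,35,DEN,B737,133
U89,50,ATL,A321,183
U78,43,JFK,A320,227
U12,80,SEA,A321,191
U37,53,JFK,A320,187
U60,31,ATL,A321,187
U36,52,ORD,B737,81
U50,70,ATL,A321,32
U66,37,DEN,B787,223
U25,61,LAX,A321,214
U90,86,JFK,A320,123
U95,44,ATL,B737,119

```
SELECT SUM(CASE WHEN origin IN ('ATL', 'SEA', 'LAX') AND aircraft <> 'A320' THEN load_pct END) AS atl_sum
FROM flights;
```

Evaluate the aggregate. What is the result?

336

flight=U33: ✗
flight=U22: ✗
flight=U89: ✓ → 50
flight=U78: ✗
flight=U12: ✓ → 80
flight=U37: ✗
flight=U60: ✓ → 31
flight=U36: ✗
flight=U50: ✓ → 70
flight=U66: ✗
flight=U25: ✓ → 61
flight=U90: ✗
flight=U95: ✓ → 44
atl_sum = 50 + 80 + 31 + 70 + 61 + 44 = 336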